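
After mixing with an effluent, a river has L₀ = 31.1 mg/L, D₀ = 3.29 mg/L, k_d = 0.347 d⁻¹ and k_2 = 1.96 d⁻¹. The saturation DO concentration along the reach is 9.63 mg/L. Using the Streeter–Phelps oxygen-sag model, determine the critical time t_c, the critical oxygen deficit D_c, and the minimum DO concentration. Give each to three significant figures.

t_c ≈ 0.654 d; D_c ≈ 4.39 mg/L; min DO ≈ 5.24 mg/L

t_c = [1/(k_2−k_d)] ln[(k_2/k_d)(1 − D₀(k_2−k_d)/(k_d L₀))]
= [1/(1.96−0.347)] ln[(1.96/0.347)(1 − 3.29×1.613/(0.347×31.1))]
= (1/1.613) ln[5.648 × 0.5083] = 0.6200 × ln(2.871) = 0.6200 × 1.055 = 0.6538 d.
D_c = (k_d/k_2) L₀ e^(−k_d t_c) = (0.347/1.96) × 31.1 × e^(−0.347×0.6538) = 0.1770 × 31.1 × 0.7970 = 4.388 mg/L.
Minimum DO = C_s − D_c = 9.63 − 4.388 = 5.242 mg/L.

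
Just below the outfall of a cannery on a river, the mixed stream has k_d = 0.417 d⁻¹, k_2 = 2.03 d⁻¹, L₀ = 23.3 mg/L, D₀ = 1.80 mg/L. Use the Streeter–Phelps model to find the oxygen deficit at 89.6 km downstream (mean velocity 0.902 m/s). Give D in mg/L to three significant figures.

D ≈ 3.32 mg/L

Travel time t = x/v = 89.6 km / (0.902 m/s) = 89600 m / 0.902 m/s = 99330 s = 1.150 d.
k_d L₀/(k_2−k_d) = 0.417×23.3/(2.03−0.417) = 9.716/1.613 = 6.024 mg/L.
e^(−k_d t) = e^(−0.417×1.150) = 0.6191; e^(−k_2 t) = e^(−2.03×1.150) = 0.09692.
D = 6.024 × (0.6191 − 0.09692) + 1.80 × 0.09692 = 3.146 + 0.1744 = 3.320 mg/L.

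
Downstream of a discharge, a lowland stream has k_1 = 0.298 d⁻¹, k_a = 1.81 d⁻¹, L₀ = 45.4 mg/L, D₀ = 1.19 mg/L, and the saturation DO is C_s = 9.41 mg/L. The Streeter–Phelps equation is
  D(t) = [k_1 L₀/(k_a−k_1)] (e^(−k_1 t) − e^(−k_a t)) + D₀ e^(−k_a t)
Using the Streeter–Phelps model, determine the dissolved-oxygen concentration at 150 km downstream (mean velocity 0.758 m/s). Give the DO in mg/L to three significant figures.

DO ≈ 5.01 mg/L

Travel time t = x/v = 150 km / (0.758 m/s) = 150000 m / 0.758 m/s = 197900 s = 2.290 d.
k_1 L₀/(k_a−k_1) = 0.298×45.4/(1.81−0.298) = 13.53/1.512 = 8.948 mg/L.
e^(−k_1 t) = e^(−0.298×2.290) = 0.5053; e^(−k_a t) = e^(−1.81×2.290) = 0.01583.
D = 8.948 × (0.5053 − 0.01583) + 1.19 × 0.01583 = 4.380 + 0.01884 = 4.399 mg/L.
DO = C_s − D = 9.41 − 4.399 = 5.011 mg/L.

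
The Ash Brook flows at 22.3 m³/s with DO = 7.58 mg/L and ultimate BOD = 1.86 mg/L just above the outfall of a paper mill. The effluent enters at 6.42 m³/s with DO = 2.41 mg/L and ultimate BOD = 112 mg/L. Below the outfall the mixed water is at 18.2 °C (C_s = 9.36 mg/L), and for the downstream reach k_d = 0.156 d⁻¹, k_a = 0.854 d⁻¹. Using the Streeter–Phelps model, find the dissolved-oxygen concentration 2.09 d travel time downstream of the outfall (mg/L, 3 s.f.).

DO ≈ 5.59 mg/L

Mixed DO = (22.3×7.58 + 6.42×2.41)/(22.3+6.42) = 184.5/28.72 = 6.424 mg/L.
Mixed L₀ = (22.3×1.86 + 6.42×112)/(28.72) = 760.5/28.72 = 26.48 mg/L.
Initial deficit D₀ = C_s − DO₀ = 9.36 − 6.424 = 2.936 mg/L.
D(2.09) = [0.156×26.48/(0.854−0.156)](e^(−0.156×2.09) − e^(−0.854×2.09)) + 2.936 e^(−0.854×2.09)
= 5.918 × (0.7218 − 0.1678) + 2.936 × 0.1678 = 3.771 mg/L.
DO = 9.36 − 3.771 = 5.589 mg/L.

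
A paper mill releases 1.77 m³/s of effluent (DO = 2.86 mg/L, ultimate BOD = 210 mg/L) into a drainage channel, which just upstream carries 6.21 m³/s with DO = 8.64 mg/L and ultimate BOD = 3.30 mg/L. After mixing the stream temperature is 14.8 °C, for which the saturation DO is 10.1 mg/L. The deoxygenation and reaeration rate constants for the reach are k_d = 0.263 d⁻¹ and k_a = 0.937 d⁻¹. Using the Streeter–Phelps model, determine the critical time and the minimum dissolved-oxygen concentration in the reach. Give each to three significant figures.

Mixed DO = (6.21×8.64 + 1.77×2.86)/(6.21+1.77) = 58.72/7.980 = 7.358 mg/L.
Mixed L₀ = (6.21×3.30 + 1.77×210)/(7.980) = 392.2/7.980 = 49.15 mg/L.
Initial deficit D₀ = C_s − DO₀ = 10.1 − 7.358 = 2.742 mg/L.
t_c = (1/0.6740) ln[(0.937/0.263)(1 − 2.742×0.6740/(0.263×49.15))] = 1.484 × ln(3.053) = 1.656 d.
D_c = (0.263/0.937) × 49.15 × e^(−0.263×1.656) = 0.2807 × 49.15 × 0.6469 = 8.924 mg/L.
Minimum DO = 10.1 − 8.924 = 1.176 mg/L.

t_c ≈ 1.66 d; minimum DO ≈ 1.18 mg/L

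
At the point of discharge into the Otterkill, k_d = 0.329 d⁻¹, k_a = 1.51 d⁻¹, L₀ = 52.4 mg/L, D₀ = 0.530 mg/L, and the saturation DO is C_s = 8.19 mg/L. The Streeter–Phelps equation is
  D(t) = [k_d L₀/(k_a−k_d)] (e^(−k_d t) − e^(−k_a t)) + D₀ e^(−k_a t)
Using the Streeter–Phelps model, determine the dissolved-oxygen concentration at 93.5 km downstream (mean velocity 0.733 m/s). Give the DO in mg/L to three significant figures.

Travel time t = x/v = 93.5 km / (0.733 m/s) = 93500 m / 0.733 m/s = 127600 s = 1.476 d.
k_d L₀/(k_a−k_d) = 0.329×52.4/(1.51−0.329) = 17.24/1.181 = 14.60 mg/L.
e^(−k_d t) = e^(−0.329×1.476) = 0.6153; e^(−k_a t) = e^(−1.51×1.476) = 0.1076.
D = 14.60 × (0.6153 − 0.1076) + 0.530 × 0.1076 = 7.410 + 0.05703 = 7.467 mg/L.
DO = C_s − D = 8.19 − 7.467 = 0.7226 mg/L.

DO ≈ 0.723 mg/L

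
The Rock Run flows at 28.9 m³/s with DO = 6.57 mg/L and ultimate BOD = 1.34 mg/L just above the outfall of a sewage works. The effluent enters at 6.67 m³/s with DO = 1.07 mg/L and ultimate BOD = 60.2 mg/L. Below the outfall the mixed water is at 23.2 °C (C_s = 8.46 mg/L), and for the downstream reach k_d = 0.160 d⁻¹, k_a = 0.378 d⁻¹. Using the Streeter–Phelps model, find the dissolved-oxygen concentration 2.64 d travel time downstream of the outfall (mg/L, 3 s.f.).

Mixed DO = (28.9×6.57 + 6.67×1.07)/(28.9+6.67) = 197.0/35.57 = 5.539 mg/L.
Mixed L₀ = (28.9×1.34 + 6.67×60.2)/(35.57) = 440.3/35.57 = 12.38 mg/L.
Initial deficit D₀ = C_s − DO₀ = 8.46 − 5.539 = 2.921 mg/L.
D(2.64) = [0.160×12.38/(0.378−0.160)](e^(−0.160×2.64) − e^(−0.378×2.64)) + 2.921 e^(−0.378×2.64)
= 9.084 × (0.6555 − 0.3686) + 2.921 × 0.3686 = 3.683 mg/L.
DO = 8.46 − 3.683 = 4.777 mg/L.

DO ≈ 4.78 mg/L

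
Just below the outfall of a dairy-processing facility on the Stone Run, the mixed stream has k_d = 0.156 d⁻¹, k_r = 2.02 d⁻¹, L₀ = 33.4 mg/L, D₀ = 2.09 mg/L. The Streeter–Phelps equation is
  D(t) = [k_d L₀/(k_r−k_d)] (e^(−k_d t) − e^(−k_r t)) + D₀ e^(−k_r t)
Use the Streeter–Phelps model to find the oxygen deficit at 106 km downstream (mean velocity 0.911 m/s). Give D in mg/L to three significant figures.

Travel time t = x/v = 106 km / (0.911 m/s) = 106000 m / 0.911 m/s = 116400 s = 1.347 d.
k_d L₀/(k_r−k_d) = 0.156×33.4/(2.02−0.156) = 5.210/1.864 = 2.795 mg/L.
e^(−k_d t) = e^(−0.156×1.347) = 0.8105; e^(−k_r t) = e^(−2.02×1.347) = 0.06585.
D = 2.795 × (0.8105 − 0.06585) + 2.09 × 0.06585 = 2.082 + 0.1376 = 2.219 mg/L.

D ≈ 2.22 mg/L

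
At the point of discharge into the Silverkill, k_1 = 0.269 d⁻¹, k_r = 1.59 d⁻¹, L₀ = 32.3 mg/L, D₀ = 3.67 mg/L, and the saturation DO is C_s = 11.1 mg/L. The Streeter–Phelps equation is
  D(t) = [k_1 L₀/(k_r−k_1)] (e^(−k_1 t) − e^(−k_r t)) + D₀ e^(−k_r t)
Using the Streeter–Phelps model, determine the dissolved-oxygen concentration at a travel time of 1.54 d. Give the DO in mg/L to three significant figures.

DO ≈ 7.00 mg/L

k_1 L₀/(k_r−k_1) = 0.269×32.3/(1.59−0.269) = 8.689/1.321 = 6.577 mg/L.
e^(−k_1 t) = e^(−0.269×1.540) = 0.6608; e^(−k_r t) = e^(−1.59×1.540) = 0.08641.
D = 6.577 × (0.6608 − 0.08641) + 3.67 × 0.08641 = 3.778 + 0.3171 = 4.095 mg/L.
DO = C_s − D = 11.1 − 4.095 = 7.005 mg/L.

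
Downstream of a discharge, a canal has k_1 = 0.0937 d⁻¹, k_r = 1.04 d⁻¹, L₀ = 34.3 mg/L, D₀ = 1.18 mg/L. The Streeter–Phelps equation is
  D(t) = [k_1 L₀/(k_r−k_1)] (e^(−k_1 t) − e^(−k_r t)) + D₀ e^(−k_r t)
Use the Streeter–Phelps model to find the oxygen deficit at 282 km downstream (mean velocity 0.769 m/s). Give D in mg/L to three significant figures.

D ≈ 2.26 mg/L

Travel time t = x/v = 282 km / (0.769 m/s) = 282000 m / 0.769 m/s = 366700 s = 4.244 d.
k_1 L₀/(k_r−k_1) = 0.0937×34.3/(1.04−0.0937) = 3.214/0.9463 = 3.396 mg/L.
e^(−k_1 t) = e^(−0.0937×4.244) = 0.6719; e^(−k_r t) = e^(−1.04×4.244) = 0.01211.
D = 3.396 × (0.6719 − 0.01211) + 1.18 × 0.01211 = 2.241 + 0.01428 = 2.255 mg/L.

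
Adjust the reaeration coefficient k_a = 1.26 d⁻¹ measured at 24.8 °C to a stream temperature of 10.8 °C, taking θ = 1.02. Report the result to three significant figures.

k_a ≈ 0.955 d⁻¹

k_a(T₂) = k_a(T₁) · θ^(T₂−T₁) = 1.26 × 1.02^(10.8−24.8)
= 1.26 × 1.02^-14.0 = 1.26 × 0.7579 = 0.9549 d⁻¹.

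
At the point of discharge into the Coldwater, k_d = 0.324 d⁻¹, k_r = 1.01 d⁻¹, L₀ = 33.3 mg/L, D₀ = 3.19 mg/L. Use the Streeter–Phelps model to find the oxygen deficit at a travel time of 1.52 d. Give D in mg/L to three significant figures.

D ≈ 6.91 mg/L

k_d L₀/(k_r−k_d) = 0.324×33.3/(1.01−0.324) = 10.79/0.6860 = 15.73 mg/L.
e^(−k_d t) = e^(−0.324×1.520) = 0.6111; e^(−k_r t) = e^(−1.01×1.520) = 0.2154.
D = 15.73 × (0.6111 − 0.2154) + 3.19 × 0.2154 = 6.223 + 0.6872 = 6.911 mg/L.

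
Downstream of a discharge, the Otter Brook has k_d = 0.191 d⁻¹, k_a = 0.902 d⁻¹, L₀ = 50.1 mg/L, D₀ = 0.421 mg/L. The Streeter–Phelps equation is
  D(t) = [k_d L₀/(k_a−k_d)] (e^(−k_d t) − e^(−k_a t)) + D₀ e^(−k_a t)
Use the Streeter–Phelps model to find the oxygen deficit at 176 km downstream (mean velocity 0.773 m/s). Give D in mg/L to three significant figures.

Travel time t = x/v = 176 km / (0.773 m/s) = 176000 m / 0.773 m/s = 227700 s = 2.635 d.
k_d L₀/(k_a−k_d) = 0.191×50.1/(0.902−0.191) = 9.569/0.7110 = 13.46 mg/L.
e^(−k_d t) = e^(−0.191×2.635) = 0.6045; e^(−k_a t) = e^(−0.902×2.635) = 0.09283.
D = 13.46 × (0.6045 − 0.09283) + 0.421 × 0.09283 = 6.887 + 0.03908 = 6.926 mg/L.

D ≈ 6.93 mg/L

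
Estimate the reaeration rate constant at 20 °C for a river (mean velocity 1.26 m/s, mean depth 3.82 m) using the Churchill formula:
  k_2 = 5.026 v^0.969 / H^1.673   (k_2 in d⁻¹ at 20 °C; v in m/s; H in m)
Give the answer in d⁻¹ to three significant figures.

k_2 ≈ 0.668 d⁻¹

k_2 = 5.026 × 1.26^0.969 / 3.82^1.673 = 5.026 × 1.251 / 9.414 = 0.6679 d⁻¹.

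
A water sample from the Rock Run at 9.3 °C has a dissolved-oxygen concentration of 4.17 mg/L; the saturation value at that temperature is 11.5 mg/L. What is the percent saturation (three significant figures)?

% saturation = C/C_s × 100 = 4.17/11.5 × 100 = 36.3 %.

36.3 % saturation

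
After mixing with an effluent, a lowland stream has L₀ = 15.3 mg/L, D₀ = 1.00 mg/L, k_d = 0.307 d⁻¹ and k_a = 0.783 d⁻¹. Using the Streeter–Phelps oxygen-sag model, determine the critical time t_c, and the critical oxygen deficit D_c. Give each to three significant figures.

t_c ≈ 1.74 d; D_c ≈ 3.51 mg/L

At the critical point dD/dt = 0, so k_d L₀ e^(−k_d t) = k_a D. Substituting D(t) from the Streeter–Phelps equation and solving for t gives
t_c = ln[(k_a/k_d)(1 − D₀(k_a−k_d)/(k_d L₀))] / (k_a−k_d).
Here k_a−k_d = 0.4760 d⁻¹ and 1 − D₀(k_a−k_d)/(k_d L₀) = 1 − 1.00×0.4760/(0.307×15.3) = 0.8987, so
t_c = ln(2.550 × 0.8987) / 0.4760 = 0.8294 / 0.4760 = 1.743 d.
L(t_c) = L₀ e^(−k_d t_c) = 15.3 × 0.5857 = 8.961 mg/L, and at the critical point k_a D_c = k_d L, so D_c = (0.307/0.783) × 8.961 = 3.514 mg/L.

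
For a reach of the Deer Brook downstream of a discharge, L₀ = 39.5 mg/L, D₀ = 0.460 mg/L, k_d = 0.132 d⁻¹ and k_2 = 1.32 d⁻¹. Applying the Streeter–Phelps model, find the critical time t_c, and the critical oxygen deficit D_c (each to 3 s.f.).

With k_2/k_d = 10.00 and 1 − D₀(k_2−k_d)/(k_d L₀) = 0.8952,
t_c = ln(10.00 × 0.8952) / (1.32 − 0.132) = ln(8.952) / 1.188 = 2.192/1.188 = 1.845 d.
D_c = (k_d/k_2) L₀ e^(−k_d t_c) = (0.132/1.32) × 39.5 × e^(−0.132×1.845) = 0.1000 × 39.5 × 0.7838 = 3.096 mg/L.

t_c ≈ 1.85 d; D_c ≈ 3.10 mg/L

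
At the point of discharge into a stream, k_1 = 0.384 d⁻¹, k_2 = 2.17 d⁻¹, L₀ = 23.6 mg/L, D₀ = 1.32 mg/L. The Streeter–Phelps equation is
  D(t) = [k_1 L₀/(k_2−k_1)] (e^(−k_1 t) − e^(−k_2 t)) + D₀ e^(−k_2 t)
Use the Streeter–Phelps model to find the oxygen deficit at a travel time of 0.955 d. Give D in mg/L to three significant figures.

k_1 L₀/(k_2−k_1) = 0.384×23.6/(2.17−0.384) = 9.062/1.786 = 5.074 mg/L.
e^(−k_1 t) = e^(−0.384×0.9550) = 0.6930; e^(−k_2 t) = e^(−2.17×0.9550) = 0.1259.
D = 5.074 × (0.6930 − 0.1259) + 1.32 × 0.1259 = 2.878 + 0.1662 = 3.044 mg/L.

D ≈ 3.04 mg/L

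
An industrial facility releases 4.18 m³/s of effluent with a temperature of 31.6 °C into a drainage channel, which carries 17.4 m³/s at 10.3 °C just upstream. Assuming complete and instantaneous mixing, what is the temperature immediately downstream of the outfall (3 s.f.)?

Flow-weighted mixing: C = (Q_r C_r + Q_w C_w)/(Q_r + Q_w)
= (17.4×10.3 + 4.18×31.6)/(17.4 + 4.18) = 311.3/21.58 = 14.43 °C.

14.4 °C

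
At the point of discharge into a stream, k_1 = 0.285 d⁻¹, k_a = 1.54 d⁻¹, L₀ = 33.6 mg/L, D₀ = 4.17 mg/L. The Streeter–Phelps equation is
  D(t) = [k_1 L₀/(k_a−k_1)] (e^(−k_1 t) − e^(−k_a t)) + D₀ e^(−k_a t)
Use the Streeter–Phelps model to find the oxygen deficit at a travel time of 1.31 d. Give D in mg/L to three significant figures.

D ≈ 4.79 mg/L

k_1 L₀/(k_a−k_1) = 0.285×33.6/(1.54−0.285) = 9.576/1.255 = 7.630 mg/L.
e^(−k_1 t) = e^(−0.285×1.310) = 0.6884; e^(−k_a t) = e^(−1.54×1.310) = 0.1330.
D = 7.630 × (0.6884 − 0.1330) + 4.17 × 0.1330 = 4.238 + 0.5546 = 4.793 mg/L.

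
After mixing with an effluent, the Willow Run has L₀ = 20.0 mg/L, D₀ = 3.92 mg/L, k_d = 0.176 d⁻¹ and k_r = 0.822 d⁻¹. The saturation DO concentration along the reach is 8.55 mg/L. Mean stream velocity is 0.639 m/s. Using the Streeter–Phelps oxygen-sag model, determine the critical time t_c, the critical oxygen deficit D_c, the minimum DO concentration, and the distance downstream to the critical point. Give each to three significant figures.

t_c = [1/(k_r−k_d)] ln[(k_r/k_d)(1 − D₀(k_r−k_d)/(k_d L₀))]
= [1/(0.822−0.176)] ln[(0.822/0.176)(1 − 3.92×0.6460/(0.176×20.0))]
= (1/0.6460) ln[4.670 × 0.2806] = 1.548 × ln(1.310) = 1.548 × 0.2704 = 0.4186 d.
D_c = (k_d/k_r) L₀ e^(−k_d t_c) = (0.176/0.822) × 20.0 × e^(−0.176×0.4186) = 0.2141 × 20.0 × 0.9290 = 3.978 mg/L.
Minimum DO = C_s − D_c = 8.55 − 3.978 = 4.572 mg/L.
x_c = v t_c = 0.639 m/s × 0.4186 d × 86400 s/d = 23110 m ≈ 23.1 km.

t_c ≈ 0.419 d; D_c ≈ 3.98 mg/L; min DO ≈ 4.57 mg/L; x_c ≈ 23.1 km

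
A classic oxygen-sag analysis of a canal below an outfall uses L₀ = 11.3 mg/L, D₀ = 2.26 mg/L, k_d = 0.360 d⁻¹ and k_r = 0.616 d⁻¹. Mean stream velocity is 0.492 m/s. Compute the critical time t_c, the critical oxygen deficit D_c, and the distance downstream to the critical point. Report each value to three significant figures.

t_c ≈ 1.50 d; D_c ≈ 3.85 mg/L; x_c ≈ 63.7 km

With k_r/k_d = 1.711 and 1 − D₀(k_r−k_d)/(k_d L₀) = 0.8578,
t_c = ln(1.711 × 0.8578) / (0.616 − 0.360) = ln(1.468) / 0.2560 = 0.3837/0.2560 = 1.499 d.
L(t_c) = L₀ e^(−k_d t_c) = 11.3 × 0.5830 = 6.588 mg/L, and at the critical point k_r D_c = k_d L, so D_c = (0.360/0.616) × 6.588 = 3.850 mg/L.
x_c = v t_c = 0.492 m/s × 1.499 d × 86400 s/d = 63720 m ≈ 63.7 km.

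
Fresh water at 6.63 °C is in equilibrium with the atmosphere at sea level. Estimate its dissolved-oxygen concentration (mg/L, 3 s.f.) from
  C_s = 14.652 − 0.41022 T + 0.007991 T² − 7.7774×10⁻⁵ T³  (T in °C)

C_s = 14.652 − 0.41022×6.63 + 0.007991×6.63² − 7.7774×10⁻⁵×6.63³ = 12.26 mg/L.

C_s ≈ 12.3 mg/L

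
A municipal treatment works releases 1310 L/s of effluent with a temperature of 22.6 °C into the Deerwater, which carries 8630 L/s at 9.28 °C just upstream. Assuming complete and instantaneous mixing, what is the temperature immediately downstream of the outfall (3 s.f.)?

11.0 °C

Flow-weighted mixing: C = (Q_r C_r + Q_w C_w)/(Q_r + Q_w)
= (8630×9.28 + 1310×22.6)/(8630 + 1310) = 109700/9940 = 11.04 °C.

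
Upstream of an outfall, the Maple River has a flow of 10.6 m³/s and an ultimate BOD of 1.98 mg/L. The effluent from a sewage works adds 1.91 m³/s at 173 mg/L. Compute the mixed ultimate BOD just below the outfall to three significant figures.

Flow-weighted mixing: C = (Q_r C_r + Q_w C_w)/(Q_r + Q_w)
= (10.6×1.98 + 1.91×173)/(10.6 + 1.91) = 351.4/12.51 = 28.09 mg/L.

28.1 mg/L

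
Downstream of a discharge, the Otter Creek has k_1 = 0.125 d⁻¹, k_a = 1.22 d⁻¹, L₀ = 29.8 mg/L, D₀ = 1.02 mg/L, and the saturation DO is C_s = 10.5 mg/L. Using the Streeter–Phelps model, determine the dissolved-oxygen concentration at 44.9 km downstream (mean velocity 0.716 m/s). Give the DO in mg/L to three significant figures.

Travel time t = x/v = 44.9 km / (0.716 m/s) = 44900 m / 0.716 m/s = 62710 s = 0.7258 d.
k_1 L₀/(k_a−k_1) = 0.125×29.8/(1.22−0.125) = 3.725/1.095 = 3.402 mg/L.
e^(−k_1 t) = e^(−0.125×0.7258) = 0.9133; e^(−k_a t) = e^(−1.22×0.7258) = 0.4125.
D = 3.402 × (0.9133 − 0.4125) + 1.02 × 0.4125 = 1.703 + 0.4208 = 2.124 mg/L.
DO = C_s − D = 10.5 − 2.124 = 8.376 mg/L.

DO ≈ 8.38 mg/L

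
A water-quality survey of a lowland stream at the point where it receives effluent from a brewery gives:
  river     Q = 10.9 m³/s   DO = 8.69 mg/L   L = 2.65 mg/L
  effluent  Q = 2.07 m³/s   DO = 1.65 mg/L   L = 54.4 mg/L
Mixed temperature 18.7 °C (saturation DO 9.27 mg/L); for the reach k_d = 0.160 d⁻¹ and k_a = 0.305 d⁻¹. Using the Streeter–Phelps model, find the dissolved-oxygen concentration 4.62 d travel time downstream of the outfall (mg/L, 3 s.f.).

DO ≈ 6.05 mg/L

Mixed DO = (10.9×8.69 + 2.07×1.65)/(10.9+2.07) = 98.14/12.97 = 7.566 mg/L.
Mixed L₀ = (10.9×2.65 + 2.07×54.4)/(12.97) = 141.5/12.97 = 10.91 mg/L.
Initial deficit D₀ = C_s − DO₀ = 9.27 − 7.566 = 1.704 mg/L.
D(4.62) = [0.160×10.91/(0.305−0.160)](e^(−0.160×4.62) − e^(−0.305×4.62)) + 1.704 e^(−0.305×4.62)
= 12.04 × (0.4775 − 0.2444) + 1.704 × 0.2444 = 3.223 mg/L.
DO = 9.27 − 3.223 = 6.047 mg/L.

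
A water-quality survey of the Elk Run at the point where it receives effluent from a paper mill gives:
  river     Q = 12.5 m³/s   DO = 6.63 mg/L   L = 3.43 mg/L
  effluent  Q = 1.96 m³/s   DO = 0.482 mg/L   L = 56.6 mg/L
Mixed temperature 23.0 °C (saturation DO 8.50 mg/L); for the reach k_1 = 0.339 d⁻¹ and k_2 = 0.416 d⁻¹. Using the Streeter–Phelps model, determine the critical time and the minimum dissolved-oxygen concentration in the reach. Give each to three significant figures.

Mixed DO = (12.5×6.63 + 1.96×0.482)/(12.5+1.96) = 83.82/14.46 = 5.797 mg/L.
Mixed L₀ = (12.5×3.43 + 1.96×56.6)/(14.46) = 153.8/14.46 = 10.64 mg/L.
Initial deficit D₀ = C_s − DO₀ = 8.50 − 5.797 = 2.703 mg/L.
t_c = (1/0.07700) ln[(0.416/0.339)(1 − 2.703×0.07700/(0.339×10.64))] = 12.99 × ln(1.156) = 1.886 d.
D_c = (0.339/0.416) × 10.64 × e^(−0.339×1.886) = 0.8149 × 10.64 × 0.5276 = 4.574 mg/L.
Minimum DO = 8.50 − 4.574 = 3.926 mg/L.

t_c ≈ 1.89 d; minimum DO ≈ 3.93 mg/L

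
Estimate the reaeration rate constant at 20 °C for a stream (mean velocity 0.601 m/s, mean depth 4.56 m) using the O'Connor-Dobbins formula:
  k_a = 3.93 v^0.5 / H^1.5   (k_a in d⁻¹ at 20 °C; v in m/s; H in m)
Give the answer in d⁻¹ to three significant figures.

k_a = 3.93 × 0.601^0.5 / 4.56^1.5 = 3.93 × 0.7752 / 9.737 = 0.3129 d⁻¹.

k_a ≈ 0.313 d⁻¹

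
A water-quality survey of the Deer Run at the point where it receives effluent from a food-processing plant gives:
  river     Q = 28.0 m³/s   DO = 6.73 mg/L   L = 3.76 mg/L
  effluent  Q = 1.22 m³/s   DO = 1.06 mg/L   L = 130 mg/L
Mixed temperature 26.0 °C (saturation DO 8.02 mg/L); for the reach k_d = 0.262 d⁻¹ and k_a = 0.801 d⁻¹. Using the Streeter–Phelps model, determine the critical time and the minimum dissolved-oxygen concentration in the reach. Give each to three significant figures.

t_c ≈ 1.28 d; minimum DO ≈ 5.91 mg/L

Mixed DO = (28.0×6.73 + 1.22×1.06)/(28.0+1.22) = 189.7/29.22 = 6.493 mg/L.
Mixed L₀ = (28.0×3.76 + 1.22×130)/(29.22) = 263.9/29.22 = 9.031 mg/L.
Initial deficit D₀ = C_s − DO₀ = 8.02 − 6.493 = 1.527 mg/L.
t_c = (1/0.5390) ln[(0.801/0.262)(1 − 1.527×0.5390/(0.262×9.031))] = 1.855 × ln(1.994) = 1.280 d.
D_c = (0.262/0.801) × 9.031 × e^(−0.262×1.280) = 0.3271 × 9.031 × 0.7150 = 2.112 mg/L.
Minimum DO = 8.02 − 2.112 = 5.908 mg/L.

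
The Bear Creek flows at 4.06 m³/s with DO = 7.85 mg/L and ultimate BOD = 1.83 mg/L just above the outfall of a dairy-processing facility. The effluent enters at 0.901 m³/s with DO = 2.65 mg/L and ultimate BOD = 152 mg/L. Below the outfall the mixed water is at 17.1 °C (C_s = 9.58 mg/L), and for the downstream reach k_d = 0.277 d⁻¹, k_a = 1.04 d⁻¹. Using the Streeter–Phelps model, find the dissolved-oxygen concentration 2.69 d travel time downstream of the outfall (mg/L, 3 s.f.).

DO ≈ 5.05 mg/L

Mixed DO = (4.06×7.85 + 0.901×2.65)/(4.06+0.901) = 34.26/4.961 = 6.906 mg/L.
Mixed L₀ = (4.06×1.83 + 0.901×152)/(4.961) = 144.4/4.961 = 29.10 mg/L.
Initial deficit D₀ = C_s − DO₀ = 9.58 − 6.906 = 2.674 mg/L.
D(2.69) = [0.277×29.10/(1.04−0.277)](e^(−0.277×2.69) − e^(−1.04×2.69)) + 2.674 e^(−1.04×2.69)
= 10.57 × (0.4747 − 0.06096) + 2.674 × 0.06096 = 4.534 mg/L.
DO = 9.58 − 4.534 = 5.046 mg/L.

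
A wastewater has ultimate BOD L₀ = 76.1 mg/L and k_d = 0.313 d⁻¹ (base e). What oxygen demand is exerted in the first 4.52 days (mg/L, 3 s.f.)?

y_t = L₀(1 − e^(−k_d t)) = 76.1 × (1 − e^(−0.313×4.52))
= 76.1 × (1 − 0.2430) = 76.1 × 0.7570 = 57.61 mg/L.

y ≈ 57.6 mg/L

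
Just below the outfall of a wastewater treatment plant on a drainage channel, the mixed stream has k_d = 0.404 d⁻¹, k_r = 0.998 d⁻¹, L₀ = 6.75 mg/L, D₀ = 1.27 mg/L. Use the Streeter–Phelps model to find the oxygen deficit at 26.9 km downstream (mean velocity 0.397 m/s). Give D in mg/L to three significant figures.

Travel time t = x/v = 26.9 km / (0.397 m/s) = 26900 m / 0.397 m/s = 67760 s = 0.7842 d.
k_d L₀/(k_r−k_d) = 0.404×6.75/(0.998−0.404) = 2.727/0.5940 = 4.591 mg/L.
e^(−k_d t) = e^(−0.404×0.7842) = 0.7285; e^(−k_r t) = e^(−0.998×0.7842) = 0.4572.
D = 4.591 × (0.7285 − 0.4572) + 1.27 × 0.4572 = 1.245 + 0.5806 = 1.826 mg/L.

D ≈ 1.83 mg/L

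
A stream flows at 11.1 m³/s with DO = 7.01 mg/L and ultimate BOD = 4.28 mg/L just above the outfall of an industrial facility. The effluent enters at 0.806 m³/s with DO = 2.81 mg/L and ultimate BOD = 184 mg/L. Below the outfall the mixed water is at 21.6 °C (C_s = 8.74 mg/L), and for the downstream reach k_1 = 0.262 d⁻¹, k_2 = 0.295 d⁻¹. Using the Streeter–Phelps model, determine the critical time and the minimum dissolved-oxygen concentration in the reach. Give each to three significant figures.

Mixed DO = (11.1×7.01 + 0.806×2.81)/(11.1+0.806) = 80.08/11.91 = 6.726 mg/L.
Mixed L₀ = (11.1×4.28 + 0.806×184)/(11.91) = 195.8/11.91 = 16.45 mg/L.
Initial deficit D₀ = C_s − DO₀ = 8.74 − 6.726 = 2.014 mg/L.
t_c = (1/0.03300) ln[(0.295/0.262)(1 − 2.014×0.03300/(0.262×16.45))] = 30.30 × ln(1.109) = 3.124 d.
D_c = (0.262/0.295) × 16.45 × e^(−0.262×3.124) = 0.8881 × 16.45 × 0.4411 = 6.443 mg/L.
Minimum DO = 8.74 − 6.443 = 2.297 mg/L.

t_c ≈ 3.12 d; minimum DO ≈ 2.30 mg/L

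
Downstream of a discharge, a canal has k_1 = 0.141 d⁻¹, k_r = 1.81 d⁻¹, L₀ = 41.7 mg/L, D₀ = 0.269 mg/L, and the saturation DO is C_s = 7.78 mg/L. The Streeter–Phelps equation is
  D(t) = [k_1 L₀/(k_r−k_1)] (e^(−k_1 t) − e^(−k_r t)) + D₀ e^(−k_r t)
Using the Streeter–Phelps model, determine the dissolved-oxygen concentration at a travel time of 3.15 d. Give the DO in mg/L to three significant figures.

k_1 L₀/(k_r−k_1) = 0.141×41.7/(1.81−0.141) = 5.880/1.669 = 3.523 mg/L.
e^(−k_1 t) = e^(−0.141×3.150) = 0.6414; e^(−k_r t) = e^(−1.81×3.150) = 0.003341.
D = 3.523 × (0.6414 − 0.003341) + 0.269 × 0.003341 = 2.248 + 0.0008987 = 2.249 mg/L.
DO = C_s − D = 7.78 − 2.249 = 5.531 mg/L.

DO ≈ 5.53 mg/L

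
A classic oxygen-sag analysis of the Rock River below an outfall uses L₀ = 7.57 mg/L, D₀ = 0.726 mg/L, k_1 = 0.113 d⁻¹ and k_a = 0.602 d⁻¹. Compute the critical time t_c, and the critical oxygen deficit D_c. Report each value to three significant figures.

t_c = [1/(k_a−k_1)] ln[(k_a/k_1)(1 − D₀(k_a−k_1)/(k_1 L₀))]
= [1/(0.602−0.113)] ln[(0.602/0.113)(1 − 0.726×0.4890/(0.113×7.57))]
= (1/0.4890) ln[5.327 × 0.5850] = 2.045 × ln(3.116) = 2.045 × 1.137 = 2.325 d.
D_c = (k_1/k_a) L₀ e^(−k_1 t_c) = (0.113/0.602) × 7.57 × e^(−0.113×2.325) = 0.1877 × 7.57 × 0.7690 = 1.093 mg/L.

t_c ≈ 2.32 d; D_c ≈ 1.09 mg/L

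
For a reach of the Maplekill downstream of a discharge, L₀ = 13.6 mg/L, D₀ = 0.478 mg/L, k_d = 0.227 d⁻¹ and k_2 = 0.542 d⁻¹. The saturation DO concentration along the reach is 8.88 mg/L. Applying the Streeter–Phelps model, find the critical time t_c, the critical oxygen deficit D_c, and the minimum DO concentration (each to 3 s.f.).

t_c ≈ 2.60 d; D_c ≈ 3.15 mg/L; min DO ≈ 5.73 mg/L

At the critical point dD/dt = 0, so k_d L₀ e^(−k_d t) = k_2 D. Substituting D(t) from the Streeter–Phelps equation and solving for t gives
t_c = ln[(k_2/k_d)(1 − D₀(k_2−k_d)/(k_d L₀))] / (k_2−k_d).
Here k_2−k_d = 0.3150 d⁻¹ and 1 − D₀(k_2−k_d)/(k_d L₀) = 1 − 0.478×0.3150/(0.227×13.6) = 0.9512, so
t_c = ln(2.388 × 0.9512) / 0.3150 = 0.8203 / 0.3150 = 2.604 d.
D_c = (k_d/k_2) L₀ e^(−k_d t_c) = (0.227/0.542) × 13.6 × e^(−0.227×2.604) = 0.4188 × 13.6 × 0.5537 = 3.154 mg/L.
Minimum DO = C_s − D_c = 8.88 − 3.154 = 5.726 mg/L.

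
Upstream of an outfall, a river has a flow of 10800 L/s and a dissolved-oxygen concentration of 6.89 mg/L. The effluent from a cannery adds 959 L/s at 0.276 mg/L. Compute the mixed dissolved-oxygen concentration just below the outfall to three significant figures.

Flow-weighted mixing: C = (Q_r C_r + Q_w C_w)/(Q_r + Q_w)
= (10800×6.89 + 959×0.276)/(10800 + 959) = 74680/11760 = 6.351 mg/L.

6.35 mg/L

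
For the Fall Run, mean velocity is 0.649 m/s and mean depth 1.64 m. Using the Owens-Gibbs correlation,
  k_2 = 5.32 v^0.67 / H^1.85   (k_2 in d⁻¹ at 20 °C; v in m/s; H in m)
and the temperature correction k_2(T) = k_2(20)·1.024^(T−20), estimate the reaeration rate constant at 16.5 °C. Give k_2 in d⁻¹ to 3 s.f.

k_2 ≈ 1.47 d⁻¹

k_2(20) = 5.32 × 0.649^0.67 / 1.64^1.85 = 5.32 × 0.7485 / 2.497 = 1.595 d⁻¹.
k_2(16.5) = 1.595 × 1.024^(16.5−20) = 1.595 × 0.9203 = 1.468 d⁻¹.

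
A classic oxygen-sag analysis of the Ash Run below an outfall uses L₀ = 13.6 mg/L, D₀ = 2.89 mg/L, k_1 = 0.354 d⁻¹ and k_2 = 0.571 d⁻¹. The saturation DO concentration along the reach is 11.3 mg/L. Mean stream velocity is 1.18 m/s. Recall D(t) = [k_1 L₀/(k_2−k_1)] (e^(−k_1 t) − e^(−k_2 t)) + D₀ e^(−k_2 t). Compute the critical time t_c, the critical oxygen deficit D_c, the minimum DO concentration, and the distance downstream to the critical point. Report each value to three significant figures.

t_c = [1/(k_2−k_1)] ln[(k_2/k_1)(1 − D₀(k_2−k_1)/(k_1 L₀))]
= [1/(0.571−0.354)] ln[(0.571/0.354)(1 − 2.89×0.2170/(0.354×13.6))]
= (1/0.2170) ln[1.613 × 0.8697] = 4.608 × ln(1.403) = 4.608 × 0.3385 = 1.560 d.
L(t_c) = L₀ e^(−k_1 t_c) = 13.6 × 0.5756 = 7.829 mg/L, and at the critical point k_2 D_c = k_1 L, so D_c = (0.354/0.571) × 7.829 = 4.854 mg/L.
Minimum DO = C_s − D_c = 11.3 − 4.854 = 6.446 mg/L.
x_c = v t_c = 1.18 m/s × 1.560 d × 86400 s/d = 159000 m ≈ 159 km.

t_c ≈ 1.56 d; D_c ≈ 4.85 mg/L; min DO ≈ 6.45 mg/L; x_c ≈ 159 km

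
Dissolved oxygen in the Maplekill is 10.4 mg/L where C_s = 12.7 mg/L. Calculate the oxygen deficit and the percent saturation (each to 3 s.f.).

D ≈ 2.30 mg/L; 81.9 % saturation

D = C_s − C = 12.7 − 10.4 = 2.30 mg/L.
% saturation = 10.4/12.7 × 100 = 81.9 %.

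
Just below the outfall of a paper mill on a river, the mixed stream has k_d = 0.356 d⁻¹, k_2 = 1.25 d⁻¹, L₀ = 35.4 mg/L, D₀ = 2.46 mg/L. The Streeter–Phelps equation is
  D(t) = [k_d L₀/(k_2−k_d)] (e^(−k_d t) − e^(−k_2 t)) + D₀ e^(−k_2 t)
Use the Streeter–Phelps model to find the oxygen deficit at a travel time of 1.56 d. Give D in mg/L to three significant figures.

k_d L₀/(k_2−k_d) = 0.356×35.4/(1.25−0.356) = 12.60/0.8940 = 14.10 mg/L.
e^(−k_d t) = e^(−0.356×1.560) = 0.5739; e^(−k_2 t) = e^(−1.25×1.560) = 0.1423.
D = 14.10 × (0.5739 − 0.1423) + 2.46 × 0.1423 = 6.084 + 0.3500 = 6.434 mg/L.

D ≈ 6.43 mg/L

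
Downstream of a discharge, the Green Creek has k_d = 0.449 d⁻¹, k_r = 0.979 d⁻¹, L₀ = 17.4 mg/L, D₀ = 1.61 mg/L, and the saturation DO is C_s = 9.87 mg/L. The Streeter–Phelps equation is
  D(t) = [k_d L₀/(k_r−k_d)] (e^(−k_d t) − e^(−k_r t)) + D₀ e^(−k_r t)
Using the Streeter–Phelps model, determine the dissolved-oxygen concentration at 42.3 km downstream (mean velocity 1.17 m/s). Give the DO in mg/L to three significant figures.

Travel time t = x/v = 42.3 km / (1.17 m/s) = 42300 m / 1.17 m/s = 36150 s = 0.4184 d.
k_d L₀/(k_r−k_d) = 0.449×17.4/(0.979−0.449) = 7.813/0.5300 = 14.74 mg/L.
e^(−k_d t) = e^(−0.449×0.4184) = 0.8287; e^(−k_r t) = e^(−0.979×0.4184) = 0.6639.
D = 14.74 × (0.8287 − 0.6639) + 1.61 × 0.6639 = 2.430 + 1.069 = 3.499 mg/L.
DO = C_s − D = 9.87 − 3.499 = 6.371 mg/L.

DO ≈ 6.37 mg/L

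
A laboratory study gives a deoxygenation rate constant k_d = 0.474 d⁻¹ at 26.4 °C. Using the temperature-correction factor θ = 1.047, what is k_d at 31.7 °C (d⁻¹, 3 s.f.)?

k_d ≈ 0.605 d⁻¹

k_d(T₂) = k_d(T₁) · θ^(T₂−T₁) = 0.474 × 1.047^(31.7−26.4)
= 0.474 × 1.047^5.30 = 0.474 × 1.276 = 0.6046 d⁻¹.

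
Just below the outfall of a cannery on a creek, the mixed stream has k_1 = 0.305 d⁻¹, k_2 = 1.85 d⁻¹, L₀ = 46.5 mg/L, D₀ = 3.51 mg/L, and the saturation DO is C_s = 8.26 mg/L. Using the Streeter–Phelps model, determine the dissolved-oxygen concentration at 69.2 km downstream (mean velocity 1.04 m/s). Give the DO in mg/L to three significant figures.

Travel time t = x/v = 69.2 km / (1.04 m/s) = 69200 m / 1.04 m/s = 66540 s = 0.7701 d.
k_1 L₀/(k_2−k_1) = 0.305×46.5/(1.85−0.305) = 14.18/1.545 = 9.180 mg/L.
e^(−k_1 t) = e^(−0.305×0.7701) = 0.7907; e^(−k_2 t) = e^(−1.85×0.7701) = 0.2406.
D = 9.180 × (0.7907 − 0.2406) + 3.51 × 0.2406 = 5.050 + 0.8444 = 5.894 mg/L.
DO = C_s − D = 8.26 − 5.894 = 2.366 mg/L.

DO ≈ 2.37 mg/L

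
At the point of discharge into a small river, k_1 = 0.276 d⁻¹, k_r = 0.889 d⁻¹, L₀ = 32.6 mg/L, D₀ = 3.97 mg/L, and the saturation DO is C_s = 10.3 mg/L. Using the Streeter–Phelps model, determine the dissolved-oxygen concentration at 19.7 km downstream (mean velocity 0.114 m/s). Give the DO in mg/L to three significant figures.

Travel time t = x/v = 19.7 km / (0.114 m/s) = 19700 m / 0.114 m/s = 172800 s = 2.000 d.
k_1 L₀/(k_r−k_1) = 0.276×32.6/(0.889−0.276) = 8.998/0.6130 = 14.68 mg/L.
e^(−k_1 t) = e^(−0.276×2.000) = 0.5758; e^(−k_r t) = e^(−0.889×2.000) = 0.1690.
D = 14.68 × (0.5758 − 0.1690) + 3.97 × 0.1690 = 5.971 + 0.6708 = 6.642 mg/L.
DO = C_s − D = 10.3 − 6.642 = 3.658 mg/L.

DO ≈ 3.66 mg/L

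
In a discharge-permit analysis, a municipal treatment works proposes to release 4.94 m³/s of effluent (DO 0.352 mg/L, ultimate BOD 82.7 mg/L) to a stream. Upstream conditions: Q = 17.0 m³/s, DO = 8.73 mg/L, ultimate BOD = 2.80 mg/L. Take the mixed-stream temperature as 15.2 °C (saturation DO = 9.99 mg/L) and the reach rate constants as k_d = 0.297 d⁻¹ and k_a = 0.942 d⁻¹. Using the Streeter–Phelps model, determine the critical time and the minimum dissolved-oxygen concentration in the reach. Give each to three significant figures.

Mixed DO = (17.0×8.73 + 4.94×0.352)/(17.0+4.94) = 150.1/21.94 = 6.844 mg/L.
Mixed L₀ = (17.0×2.80 + 4.94×82.7)/(21.94) = 456.1/21.94 = 20.79 mg/L.
Initial deficit D₀ = C_s − DO₀ = 9.99 − 6.844 = 3.146 mg/L.
t_c = (1/0.6450) ln[(0.942/0.297)(1 − 3.146×0.6450/(0.297×20.79))] = 1.550 × ln(2.129) = 1.172 d.
D_c = (0.297/0.942) × 20.79 × e^(−0.297×1.172) = 0.3153 × 20.79 × 0.7061 = 4.628 mg/L.
Minimum DO = 9.99 − 4.628 = 5.362 mg/L.

t_c ≈ 1.17 d; minimum DO ≈ 5.36 mg/L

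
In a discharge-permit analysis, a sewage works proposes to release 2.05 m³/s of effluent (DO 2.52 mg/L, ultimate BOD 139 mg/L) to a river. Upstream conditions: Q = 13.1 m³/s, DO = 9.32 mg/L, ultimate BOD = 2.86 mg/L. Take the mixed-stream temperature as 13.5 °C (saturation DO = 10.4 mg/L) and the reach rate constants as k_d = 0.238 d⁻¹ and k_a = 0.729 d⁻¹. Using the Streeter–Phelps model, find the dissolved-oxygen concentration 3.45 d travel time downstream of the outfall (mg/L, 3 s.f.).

Mixed DO = (13.1×9.32 + 2.05×2.52)/(13.1+2.05) = 127.3/15.15 = 8.400 mg/L.
Mixed L₀ = (13.1×2.86 + 2.05×139)/(15.15) = 322.4/15.15 = 21.28 mg/L.
Initial deficit D₀ = C_s − DO₀ = 10.4 − 8.400 = 2.000 mg/L.
D(3.45) = [0.238×21.28/(0.729−0.238)](e^(−0.238×3.45) − e^(−0.729×3.45)) + 2.000 e^(−0.729×3.45)
= 10.32 × (0.4399 − 0.08086) + 2.000 × 0.08086 = 3.866 mg/L.
DO = 10.4 − 3.866 = 6.534 mg/L.

DO ≈ 6.53 mg/L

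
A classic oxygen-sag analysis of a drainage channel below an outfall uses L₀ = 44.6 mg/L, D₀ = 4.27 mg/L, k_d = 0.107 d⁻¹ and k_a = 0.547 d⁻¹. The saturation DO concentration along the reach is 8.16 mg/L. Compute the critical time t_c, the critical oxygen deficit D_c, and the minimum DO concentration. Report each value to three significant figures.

t_c ≈ 2.57 d; D_c ≈ 6.63 mg/L; min DO ≈ 1.53 mg/L

With k_a/k_d = 5.112 and 1 − D₀(k_a−k_d)/(k_d L₀) = 0.6063,
t_c = ln(5.112 × 0.6063) / (0.547 − 0.107) = ln(3.100) / 0.4400 = 1.131/0.4400 = 2.571 d.
D_c = (k_d/k_a) L₀ e^(−k_d t_c) = (0.107/0.547) × 44.6 × e^(−0.107×2.571) = 0.1956 × 44.6 × 0.7595 = 6.626 mg/L.
Minimum DO = C_s − D_c = 8.16 − 6.626 = 1.534 mg/L.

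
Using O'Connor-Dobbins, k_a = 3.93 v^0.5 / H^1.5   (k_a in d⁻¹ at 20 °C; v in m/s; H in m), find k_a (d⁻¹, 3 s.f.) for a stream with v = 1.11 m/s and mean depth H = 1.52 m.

k_a = 3.93 × 1.11^0.5 / 1.52^1.5 = 3.93 × 1.054 / 1.874 = 2.209 d⁻¹.

k_a ≈ 2.21 d⁻¹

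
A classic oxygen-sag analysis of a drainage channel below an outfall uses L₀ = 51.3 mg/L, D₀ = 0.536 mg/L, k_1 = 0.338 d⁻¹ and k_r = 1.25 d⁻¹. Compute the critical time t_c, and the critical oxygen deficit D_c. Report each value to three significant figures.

t_c ≈ 1.40 d; D_c ≈ 8.63 mg/L

At the critical point dD/dt = 0, so k_1 L₀ e^(−k_1 t) = k_r D. Substituting D(t) from the Streeter–Phelps equation and solving for t gives
t_c = ln[(k_r/k_1)(1 − D₀(k_r−k_1)/(k_1 L₀))] / (k_r−k_1).
Here k_r−k_1 = 0.9120 d⁻¹ and 1 − D₀(k_r−k_1)/(k_1 L₀) = 1 − 0.536×0.9120/(0.338×51.3) = 0.9718, so
t_c = ln(3.698 × 0.9718) / 0.9120 = 1.279 / 0.9120 = 1.403 d.
L(t_c) = L₀ e^(−k_1 t_c) = 51.3 × 0.6224 = 31.93 mg/L, and at the critical point k_r D_c = k_1 L, so D_c = (0.338/1.25) × 31.93 = 8.634 mg/L.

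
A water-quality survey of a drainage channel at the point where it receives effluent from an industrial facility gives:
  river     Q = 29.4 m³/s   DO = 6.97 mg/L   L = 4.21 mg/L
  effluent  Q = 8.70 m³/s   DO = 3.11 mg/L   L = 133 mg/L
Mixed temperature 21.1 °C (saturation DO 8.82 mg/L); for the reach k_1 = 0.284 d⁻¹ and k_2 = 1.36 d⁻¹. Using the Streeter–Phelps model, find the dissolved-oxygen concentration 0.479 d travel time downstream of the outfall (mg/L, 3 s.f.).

DO ≈ 4.28 mg/L

Mixed DO = (29.4×6.97 + 8.70×3.11)/(29.4+8.70) = 232.0/38.10 = 6.089 mg/L.
Mixed L₀ = (29.4×4.21 + 8.70×133)/(38.10) = 1281/38.10 = 33.62 mg/L.
Initial deficit D₀ = C_s − DO₀ = 8.82 − 6.089 = 2.731 mg/L.
D(0.479) = [0.284×33.62/(1.36−0.284)](e^(−0.284×0.479) − e^(−1.36×0.479)) + 2.731 e^(−1.36×0.479)
= 8.873 × (0.8728 − 0.5213) + 2.731 × 0.5213 = 4.543 mg/L.
DO = 8.82 − 4.543 = 4.277 mg/L.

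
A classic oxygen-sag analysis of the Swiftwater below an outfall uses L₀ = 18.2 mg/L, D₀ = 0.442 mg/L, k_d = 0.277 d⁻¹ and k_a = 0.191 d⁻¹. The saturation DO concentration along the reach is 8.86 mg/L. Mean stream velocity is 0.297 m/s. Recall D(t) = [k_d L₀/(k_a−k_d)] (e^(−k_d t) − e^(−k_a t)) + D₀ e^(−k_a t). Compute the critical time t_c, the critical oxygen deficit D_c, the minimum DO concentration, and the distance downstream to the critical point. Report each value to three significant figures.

At the critical point dD/dt = 0, so k_d L₀ e^(−k_d t) = k_a D. Substituting D(t) from the Streeter–Phelps equation and solving for t gives
t_c = ln[(k_a/k_d)(1 − D₀(k_a−k_d)/(k_d L₀))] / (k_a−k_d).
Here k_a−k_d = -0.08600 d⁻¹ and 1 − D₀(k_a−k_d)/(k_d L₀) = 1 − 0.442×-0.08600/(0.277×18.2) = 1.008, so
t_c = ln(0.6895 × 1.008) / -0.08600 = -0.3642 / -0.08600 = 4.235 d.
D_c = (k_d/k_a) L₀ e^(−k_d t_c) = (0.277/0.191) × 18.2 × e^(−0.277×4.235) = 1.450 × 18.2 × 0.3094 = 8.166 mg/L.
Minimum DO = C_s − D_c = 8.86 − 8.166 = 0.6938 mg/L.
x_c = v t_c = 0.297 m/s × 4.235 d × 86400 s/d = 108700 m ≈ 109 km.

t_c ≈ 4.24 d; D_c ≈ 8.17 mg/L; min DO ≈ 0.694 mg/L; x_c ≈ 109 km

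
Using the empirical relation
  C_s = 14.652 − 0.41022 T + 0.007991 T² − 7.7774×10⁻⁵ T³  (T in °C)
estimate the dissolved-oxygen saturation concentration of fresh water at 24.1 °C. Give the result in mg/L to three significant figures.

C_s = 14.652 − 0.41022×24.1 + 0.007991×24.1² − 7.7774×10⁻⁵×24.1³ = 8.318 mg/L.

C_s ≈ 8.32 mg/L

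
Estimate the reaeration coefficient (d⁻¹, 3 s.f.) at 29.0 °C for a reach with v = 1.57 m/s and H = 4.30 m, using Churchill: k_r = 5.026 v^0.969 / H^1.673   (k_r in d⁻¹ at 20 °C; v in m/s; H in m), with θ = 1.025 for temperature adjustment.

k_r(20) = 5.026 × 1.57^0.969 / 4.30^1.673 = 5.026 × 1.548 / 11.48 = 0.6780 d⁻¹.
k_r(29.0) = 0.6780 × 1.025^(29.0−20) = 0.6780 × 1.249 = 0.8468 d⁻¹.

k_r ≈ 0.847 d⁻¹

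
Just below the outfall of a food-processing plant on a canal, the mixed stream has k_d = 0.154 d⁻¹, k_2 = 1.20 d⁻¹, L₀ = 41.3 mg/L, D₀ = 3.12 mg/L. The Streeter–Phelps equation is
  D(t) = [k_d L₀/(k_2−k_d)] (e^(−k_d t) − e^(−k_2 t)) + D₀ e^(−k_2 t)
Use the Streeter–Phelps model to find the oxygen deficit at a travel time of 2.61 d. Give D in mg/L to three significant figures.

k_d L₀/(k_2−k_d) = 0.154×41.3/(1.20−0.154) = 6.360/1.046 = 6.080 mg/L.
e^(−k_d t) = e^(−0.154×2.610) = 0.6690; e^(−k_2 t) = e^(−1.20×2.610) = 0.04363.
D = 6.080 × (0.6690 − 0.04363) + 3.12 × 0.04363 = 3.803 + 0.1361 = 3.939 mg/L.

D ≈ 3.94 mg/L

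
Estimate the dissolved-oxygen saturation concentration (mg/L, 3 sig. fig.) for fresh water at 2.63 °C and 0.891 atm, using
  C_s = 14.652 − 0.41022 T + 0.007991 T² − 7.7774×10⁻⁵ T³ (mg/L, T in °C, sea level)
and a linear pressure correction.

At sea level: C_s = 14.652 − 0.41022×2.63 + 0.007991×2.63² − 7.7774×10⁻⁵×2.63³ = 13.63 mg/L.
Pressure correction: C_s' = 13.63 × 0.891 = 12.14 mg/L.

C_s ≈ 12.1 mg/L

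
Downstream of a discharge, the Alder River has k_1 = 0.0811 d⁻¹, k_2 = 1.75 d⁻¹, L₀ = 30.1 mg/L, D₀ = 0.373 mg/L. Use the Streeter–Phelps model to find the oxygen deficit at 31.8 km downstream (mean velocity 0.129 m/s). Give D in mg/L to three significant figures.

D ≈ 1.15 mg/L

Travel time t = x/v = 31.8 km / (0.129 m/s) = 31800 m / 0.129 m/s = 246500 s = 2.853 d.
k_1 L₀/(k_2−k_1) = 0.0811×30.1/(1.75−0.0811) = 2.441/1.669 = 1.463 mg/L.
e^(−k_1 t) = e^(−0.0811×2.853) = 0.7934; e^(−k_2 t) = e^(−1.75×2.853) = 0.006785.
D = 1.463 × (0.7934 − 0.006785) + 0.373 × 0.006785 = 1.151 + 0.002531 = 1.153 mg/L.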